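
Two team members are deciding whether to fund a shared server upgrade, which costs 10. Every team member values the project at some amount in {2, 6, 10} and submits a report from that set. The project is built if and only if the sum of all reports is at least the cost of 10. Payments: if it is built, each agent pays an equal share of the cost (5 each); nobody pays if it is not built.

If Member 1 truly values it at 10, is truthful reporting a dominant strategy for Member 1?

Yes

Check each profile of the others' reports and compare truth against every alternative report.
Others report (2): truth gives 5, best alternative gives 0.
Others report (6): truth gives 5, best alternative gives 5.
Others report (10): truth gives 5, best alternative gives 5.
In every case the truthful report is at least as good as any alternative, so it is a dominant strategy.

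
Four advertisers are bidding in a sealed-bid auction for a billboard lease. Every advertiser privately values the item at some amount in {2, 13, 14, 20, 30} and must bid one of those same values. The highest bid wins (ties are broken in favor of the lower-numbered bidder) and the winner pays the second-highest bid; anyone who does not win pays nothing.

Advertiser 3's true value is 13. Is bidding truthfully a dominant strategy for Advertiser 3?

Yes

Check each profile of the others' bids and compare truth against every alternative bid.
Others bid (2, 2, 2): truth gives 11, best alternative gives 11.
Others bid (2, 2, 13): truth gives 0, best alternative gives 0.
Others bid (2, 2, 14): truth gives 0, best alternative gives 0.
Others bid (2, 2, 20): truth gives 0, best alternative gives 0.
Others bid (2, 2, 30): truth gives 0, best alternative gives 0.
Others bid (2, 13, 2): truth gives 0, best alternative gives 0.
(Remaining 119 profiles checked similarly; truth is weakly best in each.)
In every case the truthful bid is at least as good as any alternative, so it is a dominant strategy.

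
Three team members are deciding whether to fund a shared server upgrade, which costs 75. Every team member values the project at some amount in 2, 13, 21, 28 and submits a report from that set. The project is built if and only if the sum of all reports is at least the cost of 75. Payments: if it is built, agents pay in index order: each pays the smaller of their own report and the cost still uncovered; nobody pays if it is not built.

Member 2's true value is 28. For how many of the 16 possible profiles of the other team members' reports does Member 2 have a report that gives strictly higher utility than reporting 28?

1

Others report (28, 28): truth gives 0; report 21 gives 7 > 0. Violating.
Others report (2, 2): truth gives 0; no alternative beats it.
Others report (2, 13): truth gives 0; no alternative beats it.
(Checking all 16 profiles: 1 has a profitable deviation, 15 do not.)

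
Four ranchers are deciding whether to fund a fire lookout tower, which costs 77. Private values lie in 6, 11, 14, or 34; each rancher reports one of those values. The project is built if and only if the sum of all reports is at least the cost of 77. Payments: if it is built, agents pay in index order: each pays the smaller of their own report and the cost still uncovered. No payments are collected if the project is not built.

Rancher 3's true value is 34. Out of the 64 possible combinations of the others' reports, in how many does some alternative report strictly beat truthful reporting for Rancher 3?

Others report (6, 34, 34): truth gives 0; report 6 gives 28 > 0. Violating.
Others report (11, 34, 34): truth gives 2; report 6 gives 28 > 2. Violating.
Others report (14, 34, 34): truth gives 5; report 6 gives 28 > 5. Violating.
Others report (34, 6, 34): truth gives 0; report 6 gives 28 > 0. Violating.
Others report (6, 6, 6): truth gives 0; no alternative beats it.
Others report (6, 6, 11): truth gives 0; no alternative beats it.
(Checking all 64 profiles: 10 have a profitable deviation, 54 do not.)

10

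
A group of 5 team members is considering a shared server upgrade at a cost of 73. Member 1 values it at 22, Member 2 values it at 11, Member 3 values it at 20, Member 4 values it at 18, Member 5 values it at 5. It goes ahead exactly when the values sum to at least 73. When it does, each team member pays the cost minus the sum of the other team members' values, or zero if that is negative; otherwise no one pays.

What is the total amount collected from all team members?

61

Total value 76 ≥ cost 73, so it is built.
Member 1: others sum to 54; max(0, 73 - 54) = 19.
Member 2: others sum to 65; max(0, 73 - 65) = 8.
Member 3: others sum to 56; max(0, 73 - 56) = 17.
Member 4: others sum to 58; max(0, 73 - 58) = 15.
Member 5: others sum to 71; max(0, 73 - 71) = 2.
Total collected = 19 + 8 + 17 + 15 + 2 = 61.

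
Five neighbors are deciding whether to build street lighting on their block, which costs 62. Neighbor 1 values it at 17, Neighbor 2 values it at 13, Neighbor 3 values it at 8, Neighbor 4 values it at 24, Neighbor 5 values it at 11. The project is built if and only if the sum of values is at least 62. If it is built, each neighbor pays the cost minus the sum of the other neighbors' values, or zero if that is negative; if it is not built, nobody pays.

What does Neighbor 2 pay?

2

Total value 73 ≥ cost 62, so the project is built.
The other neighbors' values sum to 60.
Cost minus that sum is 62 - 60 = 2.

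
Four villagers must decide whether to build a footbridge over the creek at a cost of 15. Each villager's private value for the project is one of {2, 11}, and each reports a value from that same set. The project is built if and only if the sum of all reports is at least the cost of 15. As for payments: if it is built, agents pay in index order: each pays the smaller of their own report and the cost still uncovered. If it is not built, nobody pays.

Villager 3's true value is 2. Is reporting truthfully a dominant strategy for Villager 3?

Check each profile of the others' reports and compare truth against every alternative report.
Others report (2, 2, 2): truth gives 0, best alternative gives -9.
Others report (2, 2, 11): truth gives 0, best alternative gives -9.
Others report (11, 11, 2): truth gives 2, best alternative gives 2.
Others report (11, 11, 11): truth gives 2, best alternative gives 2.
Others report (2, 11, 2): truth gives 0, best alternative gives 0.
Others report (2, 11, 11): truth gives 0, best alternative gives 0.
(Remaining 2 profiles checked similarly; truth is weakly best in each.)
In every case the truthful report is at least as good as any alternative, so it is a dominant strategy.

Yes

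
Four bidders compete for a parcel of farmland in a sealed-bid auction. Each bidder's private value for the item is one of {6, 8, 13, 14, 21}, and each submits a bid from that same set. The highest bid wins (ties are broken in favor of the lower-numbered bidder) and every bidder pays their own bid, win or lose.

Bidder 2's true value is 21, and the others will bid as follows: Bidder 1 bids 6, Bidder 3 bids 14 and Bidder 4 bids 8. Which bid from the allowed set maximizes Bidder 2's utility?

Bid 6: loses but pays 6, utility -6.
Bid 8: loses but pays 8, utility -8.
Bid 13: loses but pays 13, utility -13.
Bid 14: wins, pays 14, utility 21 - 14 = 7.
Bid 21: wins, pays 21, utility 21 - 21 = 0.
The best choice is 14 with utility 7.

14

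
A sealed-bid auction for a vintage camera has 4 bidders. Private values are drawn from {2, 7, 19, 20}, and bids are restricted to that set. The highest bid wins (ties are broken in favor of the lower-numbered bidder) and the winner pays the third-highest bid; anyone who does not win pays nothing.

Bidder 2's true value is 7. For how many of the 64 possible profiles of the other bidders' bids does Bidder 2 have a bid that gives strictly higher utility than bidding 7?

6

Others bid (2, 2, 19): truth gives 0; bid 19 gives 5 > 0. Violating.
Others bid (2, 2, 20): truth gives 0; bid 20 gives 5 > 0. Violating.
Others bid (2, 19, 2): truth gives 0; bid 19 gives 5 > 0. Violating.
Others bid (2, 20, 2): truth gives 0; bid 20 gives 5 > 0. Violating.
Others bid (2, 2, 2): truth gives 5; no alternative beats it.
Others bid (2, 2, 7): truth gives 5; no alternative beats it.
(Checking all 64 profiles: 6 have a profitable deviation, 58 do not.)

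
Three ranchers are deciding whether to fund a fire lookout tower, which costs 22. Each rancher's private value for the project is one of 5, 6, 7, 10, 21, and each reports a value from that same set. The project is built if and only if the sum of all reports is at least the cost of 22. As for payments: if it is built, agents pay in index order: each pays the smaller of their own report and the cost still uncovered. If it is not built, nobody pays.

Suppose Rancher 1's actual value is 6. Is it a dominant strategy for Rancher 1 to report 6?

Consider the case where Rancher 2 reports 5 and Rancher 3 reports 21.
Truthful report 6: project built, pays 6, utility 6 - 6 = 0.
Report 5 instead: project built, pays 5, utility 6 - 5 = 1.
Since 1 > 0, reporting 5 is strictly better here, so truthful reporting is not dominant.

No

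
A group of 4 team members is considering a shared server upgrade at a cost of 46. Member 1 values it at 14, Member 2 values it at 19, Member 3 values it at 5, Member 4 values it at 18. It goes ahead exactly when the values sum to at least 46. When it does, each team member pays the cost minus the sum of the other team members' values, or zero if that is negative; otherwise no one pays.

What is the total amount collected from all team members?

Total value 56 ≥ cost 46, so it is built.
Member 1: others sum to 42; max(0, 46 - 42) = 4.
Member 2: others sum to 37; max(0, 46 - 37) = 9.
Member 3: others sum to 51; max(0, 46 - 51) = 0.
Member 4: others sum to 38; max(0, 46 - 38) = 8.
Total collected = 4 + 9 + 0 + 8 = 21.

21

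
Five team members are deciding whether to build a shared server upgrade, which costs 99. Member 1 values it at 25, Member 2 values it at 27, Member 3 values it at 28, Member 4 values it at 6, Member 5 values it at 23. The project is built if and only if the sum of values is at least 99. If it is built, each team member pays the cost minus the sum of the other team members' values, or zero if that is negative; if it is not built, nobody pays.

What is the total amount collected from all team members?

Total value 109 ≥ cost 99, so it is built.
Member 1: others sum to 84; max(0, 99 - 84) = 15.
Member 2: others sum to 82; max(0, 99 - 82) = 17.
Member 3: others sum to 81; max(0, 99 - 81) = 18.
Member 4: others sum to 103; max(0, 99 - 103) = 0.
Member 5: others sum to 86; max(0, 99 - 86) = 13.
Total collected = 15 + 17 + 18 + 0 + 13 = 63.

63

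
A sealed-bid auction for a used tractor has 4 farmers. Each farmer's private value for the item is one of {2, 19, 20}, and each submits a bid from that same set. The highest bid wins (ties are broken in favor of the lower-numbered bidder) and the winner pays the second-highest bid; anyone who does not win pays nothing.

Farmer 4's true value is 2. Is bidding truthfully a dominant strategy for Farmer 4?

Yes

Check each profile of the others' bids and compare truth against every alternative bid.
Others bid (2, 2, 2): truth gives 0, best alternative gives 0.
Others bid (2, 2, 19): truth gives 0, best alternative gives 0.
Others bid (2, 2, 20): truth gives 0, best alternative gives 0.
Others bid (2, 19, 2): truth gives 0, best alternative gives 0.
Others bid (2, 19, 19): truth gives 0, best alternative gives 0.
Others bid (2, 19, 20): truth gives 0, best alternative gives 0.
(Remaining 21 profiles checked similarly; truth is weakly best in each.)
In every case the truthful bid is at least as good as any alternative, so it is a dominant strategy.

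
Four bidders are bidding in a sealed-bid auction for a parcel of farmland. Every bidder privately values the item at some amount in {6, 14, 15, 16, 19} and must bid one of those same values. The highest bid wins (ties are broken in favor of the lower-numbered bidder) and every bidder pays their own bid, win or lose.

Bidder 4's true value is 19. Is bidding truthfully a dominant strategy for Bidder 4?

No

Consider the case where Bidder 1 bids 6, Bidder 2 bids 6 and Bidder 3 bids 6.
Truthful bid 19: wins, pays 19, utility 19 - 19 = 0.
Bid 14 instead: wins, pays 14, utility 19 - 14 = 5.
Since 5 > 0, bidding 14 is strictly better here, so truthful bidding is not dominant.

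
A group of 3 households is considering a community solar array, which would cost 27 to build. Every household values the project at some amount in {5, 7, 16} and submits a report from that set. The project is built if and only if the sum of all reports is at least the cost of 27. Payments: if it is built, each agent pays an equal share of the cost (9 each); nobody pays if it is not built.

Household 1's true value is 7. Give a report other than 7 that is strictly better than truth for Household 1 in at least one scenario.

5

Suppose Household 2 reports 5 and Household 3 reports 16.
Report 7: project built, pays 9, utility 7 - 9 = -2.
Report 5: project not built, utility 0.
So reporting 5 beats truth here (0 > -2).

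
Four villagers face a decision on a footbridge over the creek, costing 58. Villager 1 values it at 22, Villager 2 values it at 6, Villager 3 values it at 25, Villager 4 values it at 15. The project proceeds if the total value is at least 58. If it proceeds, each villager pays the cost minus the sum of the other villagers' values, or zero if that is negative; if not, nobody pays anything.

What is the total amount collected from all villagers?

Total value 68 ≥ cost 58, so it is built.
Villager 1: others sum to 46; max(0, 58 - 46) = 12.
Villager 2: others sum to 62; max(0, 58 - 62) = 0.
Villager 3: others sum to 43; max(0, 58 - 43) = 15.
Villager 4: others sum to 53; max(0, 58 - 53) = 5.
Total collected = 12 + 0 + 15 + 5 = 32.

32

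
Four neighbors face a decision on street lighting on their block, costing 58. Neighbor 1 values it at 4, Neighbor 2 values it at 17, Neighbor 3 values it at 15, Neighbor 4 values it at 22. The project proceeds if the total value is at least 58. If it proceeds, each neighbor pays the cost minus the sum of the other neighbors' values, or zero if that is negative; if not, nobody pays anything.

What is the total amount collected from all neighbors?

58

Total value 58 ≥ cost 58, so it is built.
Neighbor 1: others sum to 54; max(0, 58 - 54) = 4.
Neighbor 2: others sum to 41; max(0, 58 - 41) = 17.
Neighbor 3: others sum to 43; max(0, 58 - 43) = 15.
Neighbor 4: others sum to 36; max(0, 58 - 36) = 22.
Total collected = 4 + 17 + 15 + 22 = 58.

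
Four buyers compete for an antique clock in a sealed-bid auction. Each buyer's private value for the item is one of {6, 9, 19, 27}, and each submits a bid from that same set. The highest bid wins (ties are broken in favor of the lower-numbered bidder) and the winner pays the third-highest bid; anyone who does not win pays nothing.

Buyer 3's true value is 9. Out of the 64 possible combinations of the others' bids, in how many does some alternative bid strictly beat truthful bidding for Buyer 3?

Others bid (6, 6, 19): truth gives 0; bid 19 gives 3 > 0. Violating.
Others bid (6, 6, 27): truth gives 0; bid 27 gives 3 > 0. Violating.
Others bid (6, 9, 6): truth gives 0; bid 19 gives 3 > 0. Violating.
Others bid (6, 19, 6): truth gives 0; bid 27 gives 3 > 0. Violating.
Others bid (6, 6, 6): truth gives 3; no alternative beats it.
Others bid (6, 6, 9): truth gives 3; no alternative beats it.
(Checking all 64 profiles: 6 have a profitable deviation, 58 do not.)

6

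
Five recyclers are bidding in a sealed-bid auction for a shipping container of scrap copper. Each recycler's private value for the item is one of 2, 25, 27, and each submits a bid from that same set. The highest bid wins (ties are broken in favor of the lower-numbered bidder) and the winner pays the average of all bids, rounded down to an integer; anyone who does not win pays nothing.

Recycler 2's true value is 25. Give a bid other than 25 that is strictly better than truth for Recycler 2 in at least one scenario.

Suppose Recycler 1 bids 2, Recycler 3 bids 2, Recycler 4 bids 2 and Recycler 5 bids 27.
Bid 25: loses, pays 0, utility 0.
Bid 27: wins, pays 12, utility 25 - 12 = 13.
So bidding 27 beats truth here (13 > 0).

27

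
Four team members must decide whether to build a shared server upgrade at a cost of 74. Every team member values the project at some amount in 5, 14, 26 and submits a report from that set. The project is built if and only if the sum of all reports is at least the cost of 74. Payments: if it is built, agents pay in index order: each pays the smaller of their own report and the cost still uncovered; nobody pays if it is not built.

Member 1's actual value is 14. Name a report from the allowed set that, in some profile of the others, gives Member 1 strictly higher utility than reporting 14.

Suppose Member 2 reports 26, Member 3 reports 26 and Member 4 reports 26.
Report 14: project built, pays 14, utility 14 - 14 = 0.
Report 5: project built, pays 5, utility 14 - 5 = 9.
So reporting 5 beats truth here (9 > 0).

5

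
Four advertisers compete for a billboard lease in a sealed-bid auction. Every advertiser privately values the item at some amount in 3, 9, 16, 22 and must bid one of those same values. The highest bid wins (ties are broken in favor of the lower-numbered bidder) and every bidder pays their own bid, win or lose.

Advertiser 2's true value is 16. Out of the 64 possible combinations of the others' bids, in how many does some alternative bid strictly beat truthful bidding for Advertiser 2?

Others bid (3, 3, 3): truth gives 0; bid 9 gives 7 > 0. Violating.
Others bid (3, 3, 9): truth gives 0; bid 9 gives 7 > 0. Violating.
Others bid (3, 3, 22): truth gives -16; bid 3 gives -3 > -16. Violating.
Others bid (3, 9, 3): truth gives 0; bid 9 gives 7 > 0. Violating.
Others bid (3, 3, 16): truth gives 0; no alternative beats it.
Others bid (3, 9, 16): truth gives 0; no alternative beats it.
(Checking all 64 profiles: 50 have a profitable deviation, 14 do not.)

50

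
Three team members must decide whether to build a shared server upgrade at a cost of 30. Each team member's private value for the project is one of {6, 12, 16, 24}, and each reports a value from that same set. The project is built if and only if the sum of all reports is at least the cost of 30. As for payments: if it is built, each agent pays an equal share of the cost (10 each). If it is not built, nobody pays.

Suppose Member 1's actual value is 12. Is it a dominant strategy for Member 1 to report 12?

No

Consider the case where Member 2 reports 6 and Member 3 reports 6.
Truthful report 12: project not built, utility 0.
Report 24 instead: project built, pays 10, utility 12 - 10 = 2.
Since 2 > 0, reporting 24 is strictly better here, so truthful reporting is not dominant.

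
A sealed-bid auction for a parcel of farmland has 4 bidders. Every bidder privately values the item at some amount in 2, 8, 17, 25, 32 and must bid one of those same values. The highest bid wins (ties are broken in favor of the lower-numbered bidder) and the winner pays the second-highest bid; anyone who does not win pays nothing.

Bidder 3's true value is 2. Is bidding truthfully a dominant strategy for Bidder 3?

Yes

Check each profile of the others' bids and compare truth against every alternative bid.
Others bid (2, 2, 8): truth gives 0, best alternative gives -6.
Others bid (2, 2, 2): truth gives 0, best alternative gives 0.
Others bid (2, 2, 17): truth gives 0, best alternative gives 0.
Others bid (2, 2, 25): truth gives 0, best alternative gives 0.
Others bid (2, 2, 32): truth gives 0, best alternative gives 0.
Others bid (2, 8, 2): truth gives 0, best alternative gives 0.
(Remaining 119 profiles checked similarly; truth is weakly best in each.)
In every case the truthful bid is at least as good as any alternative, so it is a dominant strategy.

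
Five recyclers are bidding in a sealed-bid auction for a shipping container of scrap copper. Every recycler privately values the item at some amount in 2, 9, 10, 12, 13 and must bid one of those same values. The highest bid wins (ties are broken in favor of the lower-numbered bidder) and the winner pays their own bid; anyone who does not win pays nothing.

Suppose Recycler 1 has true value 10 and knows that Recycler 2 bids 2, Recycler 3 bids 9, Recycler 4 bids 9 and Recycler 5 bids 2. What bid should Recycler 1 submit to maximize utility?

Bid 2: loses, pays 0, utility 0.
Bid 9: wins, pays 9, utility 10 - 9 = 1.
Bid 10: wins, pays 10, utility 10 - 10 = 0.
Bid 12: wins, pays 12, utility 10 - 12 = -2.
Bid 13: wins, pays 13, utility 10 - 13 = -3.
The best choice is 9 with utility 1.

9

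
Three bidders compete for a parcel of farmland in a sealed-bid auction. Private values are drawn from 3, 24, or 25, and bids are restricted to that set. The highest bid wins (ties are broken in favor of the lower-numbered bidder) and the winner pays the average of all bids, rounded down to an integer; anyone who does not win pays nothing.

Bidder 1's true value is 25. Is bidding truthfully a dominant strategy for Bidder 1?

No

Consider the case where Bidder 2 bids 3 and Bidder 3 bids 3.
Truthful bid 25: wins, pays 10, utility 25 - 10 = 15.
Bid 3 instead: wins, pays 3, utility 25 - 3 = 22.
Since 22 > 15, bidding 3 is strictly better here, so truthful bidding is not dominant.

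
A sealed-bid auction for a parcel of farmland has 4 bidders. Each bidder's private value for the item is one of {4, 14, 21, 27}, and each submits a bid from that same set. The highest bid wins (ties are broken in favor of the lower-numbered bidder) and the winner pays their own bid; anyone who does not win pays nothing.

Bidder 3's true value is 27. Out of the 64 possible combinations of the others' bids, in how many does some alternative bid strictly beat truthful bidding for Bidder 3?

12

Others bid (4, 4, 4): truth gives 0; bid 14 gives 13 > 0. Violating.
Others bid (4, 4, 14): truth gives 0; bid 14 gives 13 > 0. Violating.
Others bid (4, 4, 21): truth gives 0; bid 21 gives 6 > 0. Violating.
Others bid (4, 14, 4): truth gives 0; bid 21 gives 6 > 0. Violating.
Others bid (4, 4, 27): truth gives 0; no alternative beats it.
Others bid (4, 14, 27): truth gives 0; no alternative beats it.
(Checking all 64 profiles: 12 have a profitable deviation, 52 do not.)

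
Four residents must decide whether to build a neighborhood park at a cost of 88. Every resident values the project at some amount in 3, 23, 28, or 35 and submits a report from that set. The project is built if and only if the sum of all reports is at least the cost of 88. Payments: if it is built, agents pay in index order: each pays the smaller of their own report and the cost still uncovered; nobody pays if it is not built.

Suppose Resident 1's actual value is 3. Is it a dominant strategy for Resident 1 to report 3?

Check each profile of the others' reports and compare truth against every alternative report.
Others report (3, 28, 35): truth gives 0, best alternative gives -20.
Others report (3, 35, 28): truth gives 0, best alternative gives -20.
Others report (3, 35, 35): truth gives 0, best alternative gives -20.
Others report (23, 23, 23): truth gives 0, best alternative gives -20.
Others report (23, 23, 28): truth gives 0, best alternative gives -20.
Others report (23, 23, 35): truth gives 0, best alternative gives -20.
(Remaining 58 profiles checked similarly; truth is weakly best in each.)
In every case the truthful report is at least as good as any alternative, so it is a dominant strategy.

Yes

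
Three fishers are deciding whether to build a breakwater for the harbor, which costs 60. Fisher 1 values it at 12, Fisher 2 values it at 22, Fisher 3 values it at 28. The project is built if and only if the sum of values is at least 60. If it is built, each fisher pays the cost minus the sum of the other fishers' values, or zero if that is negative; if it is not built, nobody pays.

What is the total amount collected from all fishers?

56

Total value 62 ≥ cost 60, so it is built.
Fisher 1: others sum to 50; max(0, 60 - 50) = 10.
Fisher 2: others sum to 40; max(0, 60 - 40) = 20.
Fisher 3: others sum to 34; max(0, 60 - 34) = 26.
Total collected = 10 + 20 + 26 = 56.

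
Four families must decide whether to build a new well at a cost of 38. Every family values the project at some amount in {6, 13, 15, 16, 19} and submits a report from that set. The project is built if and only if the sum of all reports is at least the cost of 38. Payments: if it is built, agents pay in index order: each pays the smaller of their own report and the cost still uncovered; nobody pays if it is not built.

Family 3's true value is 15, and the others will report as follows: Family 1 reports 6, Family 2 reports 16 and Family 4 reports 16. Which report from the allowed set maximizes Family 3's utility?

6

Report 6: project built, pays 6, utility 15 - 6 = 9.
Report 13: project built, pays 13, utility 15 - 13 = 2.
Report 15: project built, pays 15, utility 15 - 15 = 0.
Report 16: project built, pays 16, utility 15 - 16 = -1.
Report 19: project built, pays 16, utility 15 - 16 = -1.
The best choice is 6 with utility 9.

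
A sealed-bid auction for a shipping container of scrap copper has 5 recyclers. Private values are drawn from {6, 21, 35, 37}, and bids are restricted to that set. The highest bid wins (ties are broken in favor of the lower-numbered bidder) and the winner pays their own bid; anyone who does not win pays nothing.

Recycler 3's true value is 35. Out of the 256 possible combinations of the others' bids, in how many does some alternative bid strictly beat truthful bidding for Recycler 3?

4

Others bid (6, 6, 6, 6): truth gives 0; bid 21 gives 14 > 0. Violating.
Others bid (6, 6, 6, 21): truth gives 0; bid 21 gives 14 > 0. Violating.
Others bid (6, 6, 21, 6): truth gives 0; bid 21 gives 14 > 0. Violating.
Others bid (6, 6, 21, 21): truth gives 0; bid 21 gives 14 > 0. Violating.
Others bid (6, 6, 6, 35): truth gives 0; no alternative beats it.
Others bid (6, 6, 6, 37): truth gives 0; no alternative beats it.
(Checking all 256 profiles: 4 have a profitable deviation, 252 do not.)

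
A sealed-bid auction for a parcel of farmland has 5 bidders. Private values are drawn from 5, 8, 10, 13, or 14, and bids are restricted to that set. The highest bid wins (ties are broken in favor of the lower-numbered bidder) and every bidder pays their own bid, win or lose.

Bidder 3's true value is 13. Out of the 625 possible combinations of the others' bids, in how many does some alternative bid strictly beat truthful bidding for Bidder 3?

517

Others bid (5, 5, 5, 5): truth gives 0; bid 8 gives 5 > 0. Violating.
Others bid (5, 5, 5, 8): truth gives 0; bid 8 gives 5 > 0. Violating.
Others bid (5, 5, 5, 10): truth gives 0; bid 10 gives 3 > 0. Violating.
Others bid (5, 5, 5, 14): truth gives -13; bid 14 gives -1 > -13. Violating.
Others bid (5, 5, 5, 13): truth gives 0; no alternative beats it.
Others bid (5, 5, 8, 13): truth gives 0; no alternative beats it.
(Checking all 625 profiles: 517 have a profitable deviation, 108 do not.)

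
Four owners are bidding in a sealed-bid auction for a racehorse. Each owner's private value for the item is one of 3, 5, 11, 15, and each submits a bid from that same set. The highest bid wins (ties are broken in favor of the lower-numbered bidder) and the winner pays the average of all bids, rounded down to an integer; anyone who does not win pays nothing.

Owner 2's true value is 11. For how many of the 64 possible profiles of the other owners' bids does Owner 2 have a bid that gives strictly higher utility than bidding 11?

20

Others bid (3, 3, 3): truth gives 6; bid 5 gives 8 > 6. Violating.
Others bid (3, 3, 5): truth gives 6; bid 5 gives 7 > 6. Violating.
Others bid (3, 3, 15): truth gives 0; bid 15 gives 2 > 0. Violating.
Others bid (3, 5, 3): truth gives 6; bid 5 gives 7 > 6. Violating.
Others bid (3, 3, 11): truth gives 4; no alternative beats it.
Others bid (3, 5, 11): truth gives 4; no alternative beats it.
(Checking all 64 profiles: 20 have a profitable deviation, 44 do not.)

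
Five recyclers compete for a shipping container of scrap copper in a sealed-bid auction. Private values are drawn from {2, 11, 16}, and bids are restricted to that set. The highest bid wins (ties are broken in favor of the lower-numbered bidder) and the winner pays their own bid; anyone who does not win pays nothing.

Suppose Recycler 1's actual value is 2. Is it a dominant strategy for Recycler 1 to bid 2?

Yes

Check each profile of the others' bids and compare truth against every alternative bid.
Others bid (2, 2, 2, 2): truth gives 0, best alternative gives -9.
Others bid (2, 2, 2, 11): truth gives 0, best alternative gives -9.
Others bid (2, 2, 11, 2): truth gives 0, best alternative gives -9.
Others bid (2, 2, 11, 11): truth gives 0, best alternative gives -9.
Others bid (2, 11, 2, 2): truth gives 0, best alternative gives -9.
Others bid (2, 11, 2, 11): truth gives 0, best alternative gives -9.
(Remaining 75 profiles checked similarly; truth is weakly best in each.)
In every case the truthful bid is at least as good as any alternative, so it is a dominant strategy.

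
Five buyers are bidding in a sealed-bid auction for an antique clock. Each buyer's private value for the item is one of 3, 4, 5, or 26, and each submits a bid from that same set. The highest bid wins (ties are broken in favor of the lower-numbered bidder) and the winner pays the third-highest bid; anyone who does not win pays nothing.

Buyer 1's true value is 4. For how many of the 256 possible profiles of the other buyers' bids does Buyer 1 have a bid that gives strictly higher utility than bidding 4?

8

Others bid (3, 3, 3, 5): truth gives 0; bid 5 gives 1 > 0. Violating.
Others bid (3, 3, 3, 26): truth gives 0; bid 26 gives 1 > 0. Violating.
Others bid (3, 3, 5, 3): truth gives 0; bid 5 gives 1 > 0. Violating.
Others bid (3, 3, 26, 3): truth gives 0; bid 26 gives 1 > 0. Violating.
Others bid (3, 3, 3, 3): truth gives 1; no alternative beats it.
Others bid (3, 3, 3, 4): truth gives 1; no alternative beats it.
(Checking all 256 profiles: 8 have a profitable deviation, 248 do not.)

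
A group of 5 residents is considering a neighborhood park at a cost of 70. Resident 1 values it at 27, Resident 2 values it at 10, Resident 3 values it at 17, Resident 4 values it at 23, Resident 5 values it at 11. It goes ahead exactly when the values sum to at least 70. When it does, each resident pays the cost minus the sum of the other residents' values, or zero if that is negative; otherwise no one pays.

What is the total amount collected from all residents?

Total value 88 ≥ cost 70, so it is built.
Resident 1: others sum to 61; max(0, 70 - 61) = 9.
Resident 2: others sum to 78; max(0, 70 - 78) = 0.
Resident 3: others sum to 71; max(0, 70 - 71) = 0.
Resident 4: others sum to 65; max(0, 70 - 65) = 5.
Resident 5: others sum to 77; max(0, 70 - 77) = 0.
Total collected = 9 + 0 + 0 + 5 + 0 = 14.

14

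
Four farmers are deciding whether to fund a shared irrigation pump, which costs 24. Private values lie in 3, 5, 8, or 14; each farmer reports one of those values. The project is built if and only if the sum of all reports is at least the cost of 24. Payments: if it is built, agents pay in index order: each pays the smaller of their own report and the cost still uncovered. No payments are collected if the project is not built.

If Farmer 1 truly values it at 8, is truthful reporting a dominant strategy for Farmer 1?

No

Consider the case where Farmer 2 reports 3, Farmer 3 reports 3 and Farmer 4 reports 14.
Truthful report 8: project built, pays 8, utility 8 - 8 = 0.
Report 5 instead: project built, pays 5, utility 8 - 5 = 3.
Since 3 > 0, reporting 5 is strictly better here, so truthful reporting is not dominant.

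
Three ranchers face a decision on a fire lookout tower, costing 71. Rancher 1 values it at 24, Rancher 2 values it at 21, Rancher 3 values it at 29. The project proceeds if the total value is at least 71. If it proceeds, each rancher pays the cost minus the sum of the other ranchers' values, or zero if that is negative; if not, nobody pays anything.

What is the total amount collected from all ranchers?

65

Total value 74 ≥ cost 71, so it is built.
Rancher 1: others sum to 50; max(0, 71 - 50) = 21.
Rancher 2: others sum to 53; max(0, 71 - 53) = 18.
Rancher 3: others sum to 45; max(0, 71 - 45) = 26.
Total collected = 21 + 18 + 26 = 65.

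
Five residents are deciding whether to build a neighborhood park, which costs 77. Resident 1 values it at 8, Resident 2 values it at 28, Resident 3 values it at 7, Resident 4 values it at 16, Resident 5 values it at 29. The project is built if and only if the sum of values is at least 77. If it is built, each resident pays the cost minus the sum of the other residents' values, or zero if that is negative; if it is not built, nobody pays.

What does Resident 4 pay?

Total value 88 ≥ cost 77, so the project is built.
The other residents' values sum to 72.
Cost minus that sum is 77 - 72 = 5.

5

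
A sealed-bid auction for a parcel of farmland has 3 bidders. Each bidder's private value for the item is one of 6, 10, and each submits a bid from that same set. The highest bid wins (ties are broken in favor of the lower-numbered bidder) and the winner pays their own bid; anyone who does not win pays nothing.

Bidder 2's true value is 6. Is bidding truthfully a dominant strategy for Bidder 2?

Check each profile of the others' bids and compare truth against every alternative bid.
Others bid (6, 6): truth gives 0, best alternative gives -4.
Others bid (6, 10): truth gives 0, best alternative gives -4.
Others bid (10, 6): truth gives 0, best alternative gives 0.
Others bid (10, 10): truth gives 0, best alternative gives 0.
In every case the truthful bid is at least as good as any alternative, so it is a dominant strategy.

Yes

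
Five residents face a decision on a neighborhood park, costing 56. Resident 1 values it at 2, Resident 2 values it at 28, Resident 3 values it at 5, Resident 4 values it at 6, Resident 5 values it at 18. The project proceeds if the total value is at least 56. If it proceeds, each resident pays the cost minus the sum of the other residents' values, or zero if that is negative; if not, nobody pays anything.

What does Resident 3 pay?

Total value 59 ≥ cost 56, so the project is built.
The other residents' values sum to 54.
Cost minus that sum is 56 - 54 = 2.

2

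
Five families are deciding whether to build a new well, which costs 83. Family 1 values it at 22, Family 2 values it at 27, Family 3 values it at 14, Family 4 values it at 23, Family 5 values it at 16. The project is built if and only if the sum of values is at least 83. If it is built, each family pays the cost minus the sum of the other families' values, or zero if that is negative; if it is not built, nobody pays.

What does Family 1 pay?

3

Total value 102 ≥ cost 83, so the project is built.
The other families' values sum to 80.
Cost minus that sum is 83 - 80 = 3.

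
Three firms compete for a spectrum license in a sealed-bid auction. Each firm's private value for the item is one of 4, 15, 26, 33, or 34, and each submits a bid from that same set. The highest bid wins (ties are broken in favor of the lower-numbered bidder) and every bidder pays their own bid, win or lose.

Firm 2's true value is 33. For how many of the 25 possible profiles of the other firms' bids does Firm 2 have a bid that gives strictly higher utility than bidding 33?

19

Others bid (4, 4): truth gives 0; bid 15 gives 18 > 0. Violating.
Others bid (4, 15): truth gives 0; bid 15 gives 18 > 0. Violating.
Others bid (4, 26): truth gives 0; bid 26 gives 7 > 0. Violating.
Others bid (4, 34): truth gives -33; bid 34 gives -1 > -33. Violating.
Others bid (4, 33): truth gives 0; no alternative beats it.
Others bid (15, 33): truth gives 0; no alternative beats it.
(Checking all 25 profiles: 19 have a profitable deviation, 6 do not.)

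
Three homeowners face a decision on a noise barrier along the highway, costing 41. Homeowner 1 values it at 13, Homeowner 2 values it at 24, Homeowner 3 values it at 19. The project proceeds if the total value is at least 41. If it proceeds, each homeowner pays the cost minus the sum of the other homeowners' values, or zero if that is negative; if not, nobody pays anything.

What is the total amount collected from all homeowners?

13

Total value 56 ≥ cost 41, so it is built.
Homeowner 1: others sum to 43; max(0, 41 - 43) = 0.
Homeowner 2: others sum to 32; max(0, 41 - 32) = 9.
Homeowner 3: others sum to 37; max(0, 41 - 37) = 4.
Total collected = 0 + 9 + 4 = 13.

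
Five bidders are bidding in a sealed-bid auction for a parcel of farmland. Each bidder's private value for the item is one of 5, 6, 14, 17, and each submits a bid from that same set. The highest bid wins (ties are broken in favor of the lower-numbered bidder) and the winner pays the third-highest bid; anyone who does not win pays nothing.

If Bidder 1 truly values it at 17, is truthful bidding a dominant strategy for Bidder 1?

Yes

Check each profile of the others' bids and compare truth against every alternative bid.
Others bid (5, 5, 5, 17): truth gives 12, best alternative gives 0.
Others bid (5, 5, 17, 5): truth gives 12, best alternative gives 0.
Others bid (5, 17, 5, 5): truth gives 12, best alternative gives 0.
Others bid (17, 5, 5, 5): truth gives 12, best alternative gives 0.
Others bid (5, 5, 6, 17): truth gives 11, best alternative gives 0.
Others bid (5, 5, 17, 6): truth gives 11, best alternative gives 0.
(Remaining 250 profiles checked similarly; truth is weakly best in each.)
In every case the truthful bid is at least as good as any alternative, so it is a dominant strategy.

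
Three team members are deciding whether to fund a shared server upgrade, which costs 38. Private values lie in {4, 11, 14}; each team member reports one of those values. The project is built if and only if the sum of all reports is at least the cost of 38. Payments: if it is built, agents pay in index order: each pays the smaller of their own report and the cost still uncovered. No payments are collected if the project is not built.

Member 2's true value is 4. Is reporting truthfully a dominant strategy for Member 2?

Yes

Check each profile of the others' reports and compare truth against every alternative report.
Others report (14, 14): truth gives 0, best alternative gives -7.
Others report (4, 4): truth gives 0, best alternative gives 0.
Others report (4, 11): truth gives 0, best alternative gives 0.
Others report (4, 14): truth gives 0, best alternative gives 0.
Others report (11, 4): truth gives 0, best alternative gives 0.
Others report (11, 11): truth gives 0, best alternative gives 0.
(Remaining 3 profiles checked similarly; truth is weakly best in each.)
In every case the truthful report is at least as good as any alternative, so it is a dominant strategy.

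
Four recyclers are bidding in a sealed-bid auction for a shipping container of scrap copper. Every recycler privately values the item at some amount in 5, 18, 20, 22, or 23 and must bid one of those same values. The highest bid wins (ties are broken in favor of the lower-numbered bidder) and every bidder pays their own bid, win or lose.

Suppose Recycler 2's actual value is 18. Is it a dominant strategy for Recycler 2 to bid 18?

No

Consider the case where Recycler 1 bids 5, Recycler 3 bids 5 and Recycler 4 bids 20.
Truthful bid 18: loses but pays 18, utility -18.
Bid 5 instead: loses but pays 5, utility -5.
Since -5 > -18, bidding 5 is strictly better here, so truthful bidding is not dominant.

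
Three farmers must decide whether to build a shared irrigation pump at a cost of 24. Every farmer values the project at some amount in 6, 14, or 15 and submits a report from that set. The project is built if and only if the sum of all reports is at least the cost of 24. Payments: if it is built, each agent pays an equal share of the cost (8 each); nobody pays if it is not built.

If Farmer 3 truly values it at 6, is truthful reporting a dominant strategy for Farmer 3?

Yes

Check each profile of the others' reports and compare truth against every alternative report.
Others report (6, 6): truth gives 0, best alternative gives -2.
Others report (6, 14): truth gives -2, best alternative gives -2.
Others report (6, 15): truth gives -2, best alternative gives -2.
Others report (14, 6): truth gives -2, best alternative gives -2.
Others report (14, 14): truth gives -2, best alternative gives -2.
Others report (14, 15): truth gives -2, best alternative gives -2.
(Remaining 3 profiles checked similarly; truth is weakly best in each.)
In every case the truthful report is at least as good as any alternative, so it is a dominant strategy.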